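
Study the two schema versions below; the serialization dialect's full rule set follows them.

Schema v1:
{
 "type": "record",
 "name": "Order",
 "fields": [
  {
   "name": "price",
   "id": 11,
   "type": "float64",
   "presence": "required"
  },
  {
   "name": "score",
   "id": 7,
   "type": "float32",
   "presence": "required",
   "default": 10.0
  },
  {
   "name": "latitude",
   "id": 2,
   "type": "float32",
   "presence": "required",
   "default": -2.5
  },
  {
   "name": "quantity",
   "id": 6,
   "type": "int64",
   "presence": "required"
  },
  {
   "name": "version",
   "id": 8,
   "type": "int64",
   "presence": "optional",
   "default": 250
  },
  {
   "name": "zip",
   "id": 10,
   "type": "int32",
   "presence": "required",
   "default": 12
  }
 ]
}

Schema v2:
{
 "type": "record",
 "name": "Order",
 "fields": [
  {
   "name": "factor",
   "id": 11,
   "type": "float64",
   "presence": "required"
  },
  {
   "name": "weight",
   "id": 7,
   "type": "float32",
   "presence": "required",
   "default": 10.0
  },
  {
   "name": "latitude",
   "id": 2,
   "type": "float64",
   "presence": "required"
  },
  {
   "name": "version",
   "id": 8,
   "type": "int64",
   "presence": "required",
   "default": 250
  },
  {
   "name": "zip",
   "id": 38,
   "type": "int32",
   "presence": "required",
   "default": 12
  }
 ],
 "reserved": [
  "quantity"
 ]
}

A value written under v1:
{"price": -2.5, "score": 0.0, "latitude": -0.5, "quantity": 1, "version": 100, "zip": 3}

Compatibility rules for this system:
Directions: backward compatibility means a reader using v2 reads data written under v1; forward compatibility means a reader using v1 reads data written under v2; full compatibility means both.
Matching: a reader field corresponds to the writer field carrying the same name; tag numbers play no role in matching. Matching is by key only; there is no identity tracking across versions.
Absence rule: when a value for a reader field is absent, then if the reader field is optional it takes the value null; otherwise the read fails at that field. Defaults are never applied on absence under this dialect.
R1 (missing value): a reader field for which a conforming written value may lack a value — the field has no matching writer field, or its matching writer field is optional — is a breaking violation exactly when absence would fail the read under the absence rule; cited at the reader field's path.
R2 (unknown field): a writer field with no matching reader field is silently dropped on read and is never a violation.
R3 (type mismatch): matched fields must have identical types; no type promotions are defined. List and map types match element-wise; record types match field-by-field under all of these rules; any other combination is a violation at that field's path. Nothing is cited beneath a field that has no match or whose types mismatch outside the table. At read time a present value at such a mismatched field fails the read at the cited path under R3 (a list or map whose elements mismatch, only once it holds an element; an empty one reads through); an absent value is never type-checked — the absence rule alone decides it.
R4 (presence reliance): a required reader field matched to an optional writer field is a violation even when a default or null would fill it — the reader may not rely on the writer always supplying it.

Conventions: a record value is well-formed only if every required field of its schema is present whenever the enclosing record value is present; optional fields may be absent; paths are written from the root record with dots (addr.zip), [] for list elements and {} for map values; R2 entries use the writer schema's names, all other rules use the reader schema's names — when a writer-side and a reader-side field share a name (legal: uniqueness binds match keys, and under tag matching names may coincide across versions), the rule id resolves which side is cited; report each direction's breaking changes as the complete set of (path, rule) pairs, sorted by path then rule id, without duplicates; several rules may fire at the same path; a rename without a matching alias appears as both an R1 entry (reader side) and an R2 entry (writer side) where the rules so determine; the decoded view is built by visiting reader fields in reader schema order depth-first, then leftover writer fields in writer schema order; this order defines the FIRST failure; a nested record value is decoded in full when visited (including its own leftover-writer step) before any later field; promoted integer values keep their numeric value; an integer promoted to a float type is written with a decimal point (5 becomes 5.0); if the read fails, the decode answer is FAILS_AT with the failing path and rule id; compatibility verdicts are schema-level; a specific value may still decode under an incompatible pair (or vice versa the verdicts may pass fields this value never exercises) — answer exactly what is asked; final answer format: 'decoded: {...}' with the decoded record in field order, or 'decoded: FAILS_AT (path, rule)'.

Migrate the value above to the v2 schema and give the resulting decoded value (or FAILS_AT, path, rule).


in Order below, arrows point writer -> reader
decode (reader v2):
  read fails at factor under R1 (no fill)
  => FAILS_AT (factor, R1)
the rest of the Order diff is inert for this question:
  field version in record Order: optional changed to required -> a verdict-level change on Order — the shown value reads the same
  removed field quantity from record Order (its key "quantity" joins the reserved list) -> a verdict-level change on Order — the shown value reads the same
  field zip in record Order: tag 10 changed to 38 -> fires no rule on Order under this dialect and leaves the result unchanged
  field latitude in record Order: type float32 changed to float64 (its default is dropped) -> a verdict-level change on Order — the shown value reads the same
  renamed field score to weight in record Order -> a verdict-level change on Order — the shown value reads the same

decoded: FAILS_AT (factor, R1)


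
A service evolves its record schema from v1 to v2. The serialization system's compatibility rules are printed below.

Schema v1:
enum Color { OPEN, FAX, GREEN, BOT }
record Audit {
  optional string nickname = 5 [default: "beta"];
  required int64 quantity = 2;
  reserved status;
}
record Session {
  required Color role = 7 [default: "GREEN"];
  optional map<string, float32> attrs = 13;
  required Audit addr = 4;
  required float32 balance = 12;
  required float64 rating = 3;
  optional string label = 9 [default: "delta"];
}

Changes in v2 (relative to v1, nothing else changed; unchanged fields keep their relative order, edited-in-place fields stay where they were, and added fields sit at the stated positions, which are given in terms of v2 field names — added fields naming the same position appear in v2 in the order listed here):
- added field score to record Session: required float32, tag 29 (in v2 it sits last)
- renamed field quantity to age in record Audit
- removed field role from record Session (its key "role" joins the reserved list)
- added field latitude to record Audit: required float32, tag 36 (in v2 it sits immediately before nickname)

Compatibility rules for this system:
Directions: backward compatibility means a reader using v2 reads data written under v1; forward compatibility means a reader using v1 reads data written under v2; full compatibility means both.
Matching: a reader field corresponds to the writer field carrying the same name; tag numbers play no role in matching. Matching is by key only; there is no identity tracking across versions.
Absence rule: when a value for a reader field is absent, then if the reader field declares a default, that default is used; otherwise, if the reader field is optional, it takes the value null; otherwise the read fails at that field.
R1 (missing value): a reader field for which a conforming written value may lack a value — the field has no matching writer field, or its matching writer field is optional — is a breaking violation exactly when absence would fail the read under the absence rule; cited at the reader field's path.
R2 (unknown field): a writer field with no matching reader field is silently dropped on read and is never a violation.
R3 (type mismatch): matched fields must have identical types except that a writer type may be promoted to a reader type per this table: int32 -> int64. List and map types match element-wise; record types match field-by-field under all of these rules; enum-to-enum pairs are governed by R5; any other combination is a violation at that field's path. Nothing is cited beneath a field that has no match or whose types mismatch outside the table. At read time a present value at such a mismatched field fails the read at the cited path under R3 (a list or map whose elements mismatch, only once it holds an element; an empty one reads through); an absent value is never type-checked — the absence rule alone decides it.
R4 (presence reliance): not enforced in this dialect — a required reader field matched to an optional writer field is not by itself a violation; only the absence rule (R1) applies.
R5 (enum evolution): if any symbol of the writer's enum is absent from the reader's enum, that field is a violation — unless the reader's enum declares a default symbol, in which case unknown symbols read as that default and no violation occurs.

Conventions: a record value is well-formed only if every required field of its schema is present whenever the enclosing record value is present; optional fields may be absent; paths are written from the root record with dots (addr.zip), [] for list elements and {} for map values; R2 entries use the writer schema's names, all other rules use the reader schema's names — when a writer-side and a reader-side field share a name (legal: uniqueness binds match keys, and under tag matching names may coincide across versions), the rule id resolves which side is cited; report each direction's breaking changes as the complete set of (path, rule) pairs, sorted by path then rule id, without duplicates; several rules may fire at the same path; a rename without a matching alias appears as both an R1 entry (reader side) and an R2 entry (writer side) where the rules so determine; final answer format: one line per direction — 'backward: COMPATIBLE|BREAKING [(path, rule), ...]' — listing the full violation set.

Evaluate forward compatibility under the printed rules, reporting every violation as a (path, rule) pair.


forward: BREAKING [(addr.quantity, R1)]

arrows below run writer -> reader for Session
checking forward for Session: reader v1 against writer v2:
  role has no writer counterpart
  writer optional, map<string, float32> -> map<string, float32>: reader attrs maps from writer attrs
  writer required, Audit -> Audit: reader addr maps from writer addr
  writer required, float32 -> float32: reader balance maps from writer balance
  writer required, float64 -> float64: reader rating maps from writer rating
  writer optional, string -> string: reader label maps from writer label
  writer field score has no reader counterpart
  writer optional, string -> string: reader addr.nickname maps from writer addr.nickname
  addr.quantity has no writer counterpart
  writer field addr.latitude has no reader counterpart
  writer field addr.age has no reader counterpart
  breaking: (addr.quantity, R1)
  => forward: BREAKING (1)
the rest of the Session diff is inert for this question:
  added field score to record Session: required float32, tag 29 (in v2 it sits last) -> its effect on Session is confined to the backward direction, not asked
  removed field role from record Session (its key "role" joins the reserved list) -> triggers nothing under Session's printed rules — same verdict
  added field latitude to record Audit: required float32, tag 36 (in v2 it sits immediately before nickname) -> its effect on Session is confined to the backward direction, not asked


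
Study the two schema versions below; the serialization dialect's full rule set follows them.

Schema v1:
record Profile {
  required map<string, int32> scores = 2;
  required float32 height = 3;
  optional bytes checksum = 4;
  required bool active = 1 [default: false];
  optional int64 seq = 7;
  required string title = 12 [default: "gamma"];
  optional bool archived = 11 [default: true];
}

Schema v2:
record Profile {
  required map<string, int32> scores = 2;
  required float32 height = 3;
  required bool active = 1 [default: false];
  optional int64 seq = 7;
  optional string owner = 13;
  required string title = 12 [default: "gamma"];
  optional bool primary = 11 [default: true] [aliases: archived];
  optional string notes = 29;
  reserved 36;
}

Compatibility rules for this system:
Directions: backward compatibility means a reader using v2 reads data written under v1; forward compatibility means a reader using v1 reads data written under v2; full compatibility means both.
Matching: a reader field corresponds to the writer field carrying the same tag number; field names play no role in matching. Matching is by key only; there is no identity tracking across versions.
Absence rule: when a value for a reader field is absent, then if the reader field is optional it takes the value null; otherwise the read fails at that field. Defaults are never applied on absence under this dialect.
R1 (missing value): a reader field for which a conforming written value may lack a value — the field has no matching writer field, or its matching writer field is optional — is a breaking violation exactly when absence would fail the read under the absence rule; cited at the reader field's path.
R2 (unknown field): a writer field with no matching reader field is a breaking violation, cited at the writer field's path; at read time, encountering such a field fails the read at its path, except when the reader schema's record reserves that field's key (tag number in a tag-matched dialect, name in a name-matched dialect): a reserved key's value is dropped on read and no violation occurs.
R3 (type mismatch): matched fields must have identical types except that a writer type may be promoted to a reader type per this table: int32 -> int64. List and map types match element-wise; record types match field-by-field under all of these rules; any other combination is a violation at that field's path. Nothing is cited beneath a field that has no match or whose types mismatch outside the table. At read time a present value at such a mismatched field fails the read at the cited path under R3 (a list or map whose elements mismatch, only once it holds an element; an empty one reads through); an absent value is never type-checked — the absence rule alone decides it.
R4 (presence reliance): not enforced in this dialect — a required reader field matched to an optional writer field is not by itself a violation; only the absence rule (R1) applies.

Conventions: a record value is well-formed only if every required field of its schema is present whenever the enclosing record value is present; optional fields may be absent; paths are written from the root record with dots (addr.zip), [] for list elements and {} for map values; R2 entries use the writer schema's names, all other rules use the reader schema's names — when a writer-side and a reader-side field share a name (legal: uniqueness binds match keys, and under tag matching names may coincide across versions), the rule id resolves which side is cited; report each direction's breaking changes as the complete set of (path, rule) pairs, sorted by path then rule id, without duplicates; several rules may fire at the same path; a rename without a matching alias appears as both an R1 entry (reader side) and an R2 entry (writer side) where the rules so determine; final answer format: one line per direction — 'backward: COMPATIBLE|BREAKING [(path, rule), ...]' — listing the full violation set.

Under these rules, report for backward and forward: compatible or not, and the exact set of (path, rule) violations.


backward: BREAKING [(checksum, R2)]; forward: BREAKING [(notes, R2), (owner, R2)]

in Profile below, arrows point writer -> reader
backward for Profile (reader v2, writer v1):
  scores: map<string, int32> -> map<string, int32>, writer required; from scores
  height: float32 -> float32, writer required; from height
  active: bool -> bool, writer required; from active
  seq: int64 -> int64, writer optional; from seq
  owner has no writer counterpart
  title: string -> string, writer required; from title
  primary: bool -> bool, writer optional; from archived
  notes has no writer counterpart
  writer field checksum has no reader counterpart
  rule R2 violated at checksum
  => backward: BREAKING (1)
forward for Profile (reader v1, writer v2):
  scores: map<string, int32> -> map<string, int32>, writer required; from scores
  height: float32 -> float32, writer required; from height
  checksum has no writer counterpart
  active: bool -> bool, writer required; from active
  seq: int64 -> int64, writer optional; from seq
  title: string -> string, writer required; from title
  archived: bool -> bool, writer optional; from primary
  writer field owner has no reader counterpart
  writer field notes has no reader counterpart
  rule R2 violated at notes
  rule R2 violated at owner
  => forward: BREAKING (2)


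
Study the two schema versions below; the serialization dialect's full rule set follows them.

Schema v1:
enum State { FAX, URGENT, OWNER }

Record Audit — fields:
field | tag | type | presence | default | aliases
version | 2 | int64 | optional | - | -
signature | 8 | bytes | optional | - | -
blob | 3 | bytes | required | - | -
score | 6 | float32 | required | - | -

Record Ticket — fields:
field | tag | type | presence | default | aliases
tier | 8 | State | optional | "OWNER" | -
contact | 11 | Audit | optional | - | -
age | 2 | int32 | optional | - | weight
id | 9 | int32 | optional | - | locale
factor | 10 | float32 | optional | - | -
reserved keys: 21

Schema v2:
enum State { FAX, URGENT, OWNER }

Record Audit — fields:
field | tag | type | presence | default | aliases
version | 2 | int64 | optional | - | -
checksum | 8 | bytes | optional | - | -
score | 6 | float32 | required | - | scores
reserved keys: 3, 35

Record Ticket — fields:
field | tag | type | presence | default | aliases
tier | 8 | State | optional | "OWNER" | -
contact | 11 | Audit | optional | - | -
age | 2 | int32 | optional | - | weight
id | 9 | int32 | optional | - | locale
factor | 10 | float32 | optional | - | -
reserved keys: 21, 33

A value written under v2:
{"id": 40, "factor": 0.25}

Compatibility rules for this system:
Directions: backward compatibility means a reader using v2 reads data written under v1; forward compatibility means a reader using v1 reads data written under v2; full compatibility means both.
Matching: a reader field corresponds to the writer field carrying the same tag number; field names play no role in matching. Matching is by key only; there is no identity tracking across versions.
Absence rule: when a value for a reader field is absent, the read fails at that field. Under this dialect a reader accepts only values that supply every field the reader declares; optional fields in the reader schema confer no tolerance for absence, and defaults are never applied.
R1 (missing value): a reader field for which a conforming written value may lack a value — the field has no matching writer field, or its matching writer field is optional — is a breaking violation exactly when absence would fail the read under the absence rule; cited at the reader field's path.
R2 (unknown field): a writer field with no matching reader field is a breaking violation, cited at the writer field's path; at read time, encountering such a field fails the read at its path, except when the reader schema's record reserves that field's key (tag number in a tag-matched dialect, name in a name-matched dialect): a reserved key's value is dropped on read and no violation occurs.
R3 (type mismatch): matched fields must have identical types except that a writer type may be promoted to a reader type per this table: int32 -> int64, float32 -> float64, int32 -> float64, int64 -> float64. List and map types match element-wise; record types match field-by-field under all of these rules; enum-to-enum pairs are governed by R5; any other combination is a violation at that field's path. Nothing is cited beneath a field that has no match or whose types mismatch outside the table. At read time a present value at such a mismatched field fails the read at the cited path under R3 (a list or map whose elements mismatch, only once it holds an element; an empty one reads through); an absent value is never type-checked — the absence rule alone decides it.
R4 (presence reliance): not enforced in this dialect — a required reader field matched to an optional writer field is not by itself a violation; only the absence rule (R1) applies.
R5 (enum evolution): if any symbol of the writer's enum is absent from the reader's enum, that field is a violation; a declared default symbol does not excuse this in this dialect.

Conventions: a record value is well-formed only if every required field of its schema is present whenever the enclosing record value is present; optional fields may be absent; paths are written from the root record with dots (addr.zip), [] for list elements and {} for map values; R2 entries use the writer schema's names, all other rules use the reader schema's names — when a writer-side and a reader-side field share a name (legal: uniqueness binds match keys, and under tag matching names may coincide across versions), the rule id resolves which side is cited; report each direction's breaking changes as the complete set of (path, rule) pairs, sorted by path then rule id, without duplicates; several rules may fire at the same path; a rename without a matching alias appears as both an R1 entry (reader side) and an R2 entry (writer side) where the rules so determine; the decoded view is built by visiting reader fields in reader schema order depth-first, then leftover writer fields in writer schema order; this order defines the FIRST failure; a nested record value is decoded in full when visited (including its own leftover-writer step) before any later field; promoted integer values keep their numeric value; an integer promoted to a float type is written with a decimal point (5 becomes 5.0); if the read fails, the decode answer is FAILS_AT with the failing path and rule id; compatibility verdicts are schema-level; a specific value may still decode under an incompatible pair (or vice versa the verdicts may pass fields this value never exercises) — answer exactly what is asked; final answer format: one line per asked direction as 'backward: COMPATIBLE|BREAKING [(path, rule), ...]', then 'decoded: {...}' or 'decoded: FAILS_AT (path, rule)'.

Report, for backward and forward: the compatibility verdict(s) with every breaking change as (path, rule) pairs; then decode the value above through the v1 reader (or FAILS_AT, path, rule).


in Ticket below, arrows point writer -> reader
backward for Ticket (reader v2, writer v1):
  tier <- tier (State -> State, writer optional)
  contact <- contact (Audit -> Audit, writer optional)
  age <- age (int32 -> int32, writer optional)
  id <- id (int32 -> int32, writer optional)
  factor <- factor (float32 -> float32, writer optional)
  contact.version <- contact.version (int64 -> int64, writer optional)
  contact.checksum <- contact.signature (bytes -> bytes, writer optional)
  contact.score <- contact.score (float32 -> float32, writer required)
  contact.blob (writer side), unknown to reader
  R1 fires at age
  R1 fires at contact
  R1 fires at contact.checksum
  R1 fires at contact.version
  R1 fires at factor
  R1 fires at id
  R1 fires at tier
  => backward: BREAKING (7)
forward for Ticket (reader v1, writer v2):
  tier <- tier (State -> State, writer optional)
  contact <- contact (Audit -> Audit, writer optional)
  age <- age (int32 -> int32, writer optional)
  id <- id (int32 -> int32, writer optional)
  factor <- factor (float32 -> float32, writer optional)
  contact.version <- contact.version (int64 -> int64, writer optional)
  contact.signature <- contact.checksum (bytes -> bytes, writer optional)
  no writer field matches reader contact.blob
  contact.score <- contact.score (float32 -> float32, writer required)
  R1 fires at age
  R1 fires at contact
  R1 fires at contact.blob
  R1 fires at contact.signature
  R1 fires at contact.version
  R1 fires at factor
  R1 fires at id
  R1 fires at tier
  => forward: BREAKING (8)
migrating the Ticket value to v1:
  read fails at tier under R1 (no fill)
  => FAILS_AT (tier, R1)

backward: BREAKING [(age, R1), (contact, R1), (contact.checksum, R1), (contact.version, R1), (factor, R1), (id, R1), (tier, R1)]; forward: BREAKING [(age, R1), (contact, R1), (contact.blob, R1), (contact.signature, R1), (contact.version, R1), (factor, R1), (id, R1), (tier, R1)]; decoded: FAILS_AT (tier, R1)


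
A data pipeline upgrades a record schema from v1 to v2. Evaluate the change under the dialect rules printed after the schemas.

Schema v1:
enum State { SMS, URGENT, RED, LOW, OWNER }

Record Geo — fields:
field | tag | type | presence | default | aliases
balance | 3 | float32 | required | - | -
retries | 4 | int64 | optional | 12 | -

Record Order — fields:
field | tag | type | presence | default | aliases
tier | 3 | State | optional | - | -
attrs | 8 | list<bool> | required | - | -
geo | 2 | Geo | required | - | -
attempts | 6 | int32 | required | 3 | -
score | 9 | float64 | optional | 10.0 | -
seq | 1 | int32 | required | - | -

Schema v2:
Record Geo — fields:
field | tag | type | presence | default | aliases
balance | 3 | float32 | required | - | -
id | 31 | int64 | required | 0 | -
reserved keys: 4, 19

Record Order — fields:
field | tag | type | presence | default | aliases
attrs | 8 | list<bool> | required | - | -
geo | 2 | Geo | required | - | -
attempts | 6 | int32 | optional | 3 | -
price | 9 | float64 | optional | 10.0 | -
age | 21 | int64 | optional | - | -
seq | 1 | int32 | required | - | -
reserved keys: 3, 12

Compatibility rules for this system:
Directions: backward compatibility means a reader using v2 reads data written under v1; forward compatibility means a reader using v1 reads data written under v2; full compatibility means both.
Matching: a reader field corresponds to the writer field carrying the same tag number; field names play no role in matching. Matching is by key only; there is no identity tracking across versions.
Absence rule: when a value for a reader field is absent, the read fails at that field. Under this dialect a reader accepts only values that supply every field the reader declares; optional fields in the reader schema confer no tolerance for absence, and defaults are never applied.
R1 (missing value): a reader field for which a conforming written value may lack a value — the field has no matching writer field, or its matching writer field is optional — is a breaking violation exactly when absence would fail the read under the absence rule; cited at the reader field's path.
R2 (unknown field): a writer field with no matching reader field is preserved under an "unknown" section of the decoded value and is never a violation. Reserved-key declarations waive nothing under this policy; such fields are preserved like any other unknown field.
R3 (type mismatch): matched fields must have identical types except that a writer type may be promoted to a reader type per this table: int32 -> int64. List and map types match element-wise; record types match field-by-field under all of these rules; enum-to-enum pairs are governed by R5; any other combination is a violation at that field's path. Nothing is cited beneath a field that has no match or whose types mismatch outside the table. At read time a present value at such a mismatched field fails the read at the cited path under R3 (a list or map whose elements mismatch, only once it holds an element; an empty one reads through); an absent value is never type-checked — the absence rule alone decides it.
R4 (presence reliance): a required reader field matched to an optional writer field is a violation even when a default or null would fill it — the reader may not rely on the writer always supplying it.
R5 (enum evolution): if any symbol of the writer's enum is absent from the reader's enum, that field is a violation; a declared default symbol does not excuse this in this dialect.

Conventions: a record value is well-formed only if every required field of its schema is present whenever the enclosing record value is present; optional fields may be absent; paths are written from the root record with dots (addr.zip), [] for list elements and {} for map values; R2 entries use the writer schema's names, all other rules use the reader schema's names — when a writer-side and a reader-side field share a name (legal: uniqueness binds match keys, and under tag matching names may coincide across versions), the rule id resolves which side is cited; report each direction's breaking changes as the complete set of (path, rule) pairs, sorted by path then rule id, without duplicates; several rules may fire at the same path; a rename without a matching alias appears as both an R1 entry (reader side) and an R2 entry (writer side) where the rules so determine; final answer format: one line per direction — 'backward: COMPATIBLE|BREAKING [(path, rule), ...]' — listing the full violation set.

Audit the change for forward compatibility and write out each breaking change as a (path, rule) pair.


forward: BREAKING [(attempts, R1), (attempts, R4), (geo.retries, R1), (score, R1), (tier, R1)]

the writer's type comes first in each Order pair
checking forward for Order: reader v1 against writer v2:
  no writer field matches reader tier
  attrs <- attrs (list<bool> -> list<bool>, writer required)
  geo <- geo (Geo -> Geo, writer required)
  attempts <- attempts (int32 -> int32, writer optional)
  score <- price (float64 -> float64, writer optional)
  seq <- seq (int32 -> int32, writer required)
  writer age: unknown to reader
  geo.balance <- geo.balance (float32 -> float32, writer required)
  no writer field matches reader geo.retries
  writer geo.id: unknown to reader
  rule R1 violated at attempts
  rule R4 violated at attempts
  rule R1 violated at geo.retries
  rule R1 violated at score
  rule R1 violated at tier
  => 5 violation(s): forward is BREAKING for Order
remaining Order differences; none change what is asked:
  removed field retries from record Geo (its key 4 joins the reserved list) -> affects backward compatibility only, which is not asked
  removed field tier from record Order (its key 3 joins the reserved list) -> affects backward compatibility only, which is not asked
  added field age to record Order: optional int64, tag 21 (in v2 it sits immediately before seq) -> affects backward compatibility only, which is not asked
  added field id to record Geo: required int64, tag 31, default 0 (in v2 it sits last) -> affects backward compatibility only, which is not asked
  renamed field score to price in record Order -> affects backward compatibility only, which is not asked


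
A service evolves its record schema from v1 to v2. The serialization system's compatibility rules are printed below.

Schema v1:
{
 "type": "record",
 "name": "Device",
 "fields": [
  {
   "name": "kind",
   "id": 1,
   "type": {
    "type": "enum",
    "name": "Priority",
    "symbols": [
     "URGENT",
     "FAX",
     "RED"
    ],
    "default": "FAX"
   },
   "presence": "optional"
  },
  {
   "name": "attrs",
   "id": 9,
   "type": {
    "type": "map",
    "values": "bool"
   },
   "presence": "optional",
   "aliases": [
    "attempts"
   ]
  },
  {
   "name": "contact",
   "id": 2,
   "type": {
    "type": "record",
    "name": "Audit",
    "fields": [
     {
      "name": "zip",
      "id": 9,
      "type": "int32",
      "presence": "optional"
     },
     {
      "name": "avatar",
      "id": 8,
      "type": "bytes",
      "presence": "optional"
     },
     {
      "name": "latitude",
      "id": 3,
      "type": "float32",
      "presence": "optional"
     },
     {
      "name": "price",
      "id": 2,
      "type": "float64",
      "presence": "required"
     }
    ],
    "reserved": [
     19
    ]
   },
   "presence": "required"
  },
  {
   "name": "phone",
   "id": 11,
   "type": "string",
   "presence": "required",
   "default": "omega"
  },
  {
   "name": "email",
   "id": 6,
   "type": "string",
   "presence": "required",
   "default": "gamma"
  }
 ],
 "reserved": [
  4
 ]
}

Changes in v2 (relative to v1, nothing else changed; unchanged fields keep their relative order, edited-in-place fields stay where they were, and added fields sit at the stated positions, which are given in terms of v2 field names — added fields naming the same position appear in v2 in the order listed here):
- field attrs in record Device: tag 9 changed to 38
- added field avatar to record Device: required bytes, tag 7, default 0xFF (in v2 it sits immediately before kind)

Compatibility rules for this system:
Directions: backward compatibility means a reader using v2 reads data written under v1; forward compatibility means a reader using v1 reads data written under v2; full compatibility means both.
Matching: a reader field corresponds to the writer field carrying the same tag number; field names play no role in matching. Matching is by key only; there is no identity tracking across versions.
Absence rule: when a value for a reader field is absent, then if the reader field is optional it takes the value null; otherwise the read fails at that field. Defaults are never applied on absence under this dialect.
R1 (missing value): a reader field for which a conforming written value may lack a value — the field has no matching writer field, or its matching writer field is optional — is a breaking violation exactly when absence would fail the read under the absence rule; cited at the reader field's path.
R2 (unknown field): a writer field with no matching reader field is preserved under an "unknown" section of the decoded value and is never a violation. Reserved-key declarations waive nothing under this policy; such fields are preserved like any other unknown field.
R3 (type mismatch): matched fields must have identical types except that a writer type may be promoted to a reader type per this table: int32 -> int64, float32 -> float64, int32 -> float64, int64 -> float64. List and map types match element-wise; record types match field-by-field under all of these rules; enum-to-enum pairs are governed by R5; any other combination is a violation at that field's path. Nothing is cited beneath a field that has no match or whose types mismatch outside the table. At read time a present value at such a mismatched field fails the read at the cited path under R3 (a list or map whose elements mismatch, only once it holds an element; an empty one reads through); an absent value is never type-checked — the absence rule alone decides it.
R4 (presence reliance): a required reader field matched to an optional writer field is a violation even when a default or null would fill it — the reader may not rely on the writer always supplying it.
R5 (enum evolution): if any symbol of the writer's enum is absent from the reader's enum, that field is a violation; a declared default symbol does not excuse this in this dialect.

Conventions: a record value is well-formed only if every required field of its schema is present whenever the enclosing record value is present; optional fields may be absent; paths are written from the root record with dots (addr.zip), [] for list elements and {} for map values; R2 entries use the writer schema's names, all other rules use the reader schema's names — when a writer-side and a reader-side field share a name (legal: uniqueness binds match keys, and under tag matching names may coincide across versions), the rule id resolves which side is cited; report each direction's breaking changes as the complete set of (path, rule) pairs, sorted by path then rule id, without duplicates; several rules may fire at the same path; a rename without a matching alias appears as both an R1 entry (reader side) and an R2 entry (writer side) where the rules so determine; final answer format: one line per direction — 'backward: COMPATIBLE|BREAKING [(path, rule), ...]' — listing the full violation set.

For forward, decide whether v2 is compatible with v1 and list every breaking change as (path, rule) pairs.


the writer's type comes first in each Device pair
checking forward for Device: reader v1 against writer v2:
  kind <- kind (Priority -> Priority, writer optional)
  no writer field matches reader attrs
  contact <- contact (Audit -> Audit, writer required)
  phone <- phone (string -> string, writer required)
  email <- email (string -> string, writer required)
  avatar (writer side), unknown to reader
  attrs (writer side), unknown to reader
  contact.zip <- contact.zip (int32 -> int32, writer optional)
  contact.avatar <- contact.avatar (bytes -> bytes, writer optional)
  contact.latitude <- contact.latitude (float32 -> float32, writer optional)
  contact.price <- contact.price (float64 -> float64, writer required)
  nothing fires on Device: forward is COMPATIBLE
ruling out the remaining Device differences:
  field attrs in record Device: tag 9 changed to 38 -> no rule fires on it in Device's dialect; the asked verdict holds
  added field avatar to record Device: required bytes, tag 7, default 0xFF (in v2 it sits immediately before kind) -> affects backward compatibility only, which is not asked

forward: COMPATIBLE []


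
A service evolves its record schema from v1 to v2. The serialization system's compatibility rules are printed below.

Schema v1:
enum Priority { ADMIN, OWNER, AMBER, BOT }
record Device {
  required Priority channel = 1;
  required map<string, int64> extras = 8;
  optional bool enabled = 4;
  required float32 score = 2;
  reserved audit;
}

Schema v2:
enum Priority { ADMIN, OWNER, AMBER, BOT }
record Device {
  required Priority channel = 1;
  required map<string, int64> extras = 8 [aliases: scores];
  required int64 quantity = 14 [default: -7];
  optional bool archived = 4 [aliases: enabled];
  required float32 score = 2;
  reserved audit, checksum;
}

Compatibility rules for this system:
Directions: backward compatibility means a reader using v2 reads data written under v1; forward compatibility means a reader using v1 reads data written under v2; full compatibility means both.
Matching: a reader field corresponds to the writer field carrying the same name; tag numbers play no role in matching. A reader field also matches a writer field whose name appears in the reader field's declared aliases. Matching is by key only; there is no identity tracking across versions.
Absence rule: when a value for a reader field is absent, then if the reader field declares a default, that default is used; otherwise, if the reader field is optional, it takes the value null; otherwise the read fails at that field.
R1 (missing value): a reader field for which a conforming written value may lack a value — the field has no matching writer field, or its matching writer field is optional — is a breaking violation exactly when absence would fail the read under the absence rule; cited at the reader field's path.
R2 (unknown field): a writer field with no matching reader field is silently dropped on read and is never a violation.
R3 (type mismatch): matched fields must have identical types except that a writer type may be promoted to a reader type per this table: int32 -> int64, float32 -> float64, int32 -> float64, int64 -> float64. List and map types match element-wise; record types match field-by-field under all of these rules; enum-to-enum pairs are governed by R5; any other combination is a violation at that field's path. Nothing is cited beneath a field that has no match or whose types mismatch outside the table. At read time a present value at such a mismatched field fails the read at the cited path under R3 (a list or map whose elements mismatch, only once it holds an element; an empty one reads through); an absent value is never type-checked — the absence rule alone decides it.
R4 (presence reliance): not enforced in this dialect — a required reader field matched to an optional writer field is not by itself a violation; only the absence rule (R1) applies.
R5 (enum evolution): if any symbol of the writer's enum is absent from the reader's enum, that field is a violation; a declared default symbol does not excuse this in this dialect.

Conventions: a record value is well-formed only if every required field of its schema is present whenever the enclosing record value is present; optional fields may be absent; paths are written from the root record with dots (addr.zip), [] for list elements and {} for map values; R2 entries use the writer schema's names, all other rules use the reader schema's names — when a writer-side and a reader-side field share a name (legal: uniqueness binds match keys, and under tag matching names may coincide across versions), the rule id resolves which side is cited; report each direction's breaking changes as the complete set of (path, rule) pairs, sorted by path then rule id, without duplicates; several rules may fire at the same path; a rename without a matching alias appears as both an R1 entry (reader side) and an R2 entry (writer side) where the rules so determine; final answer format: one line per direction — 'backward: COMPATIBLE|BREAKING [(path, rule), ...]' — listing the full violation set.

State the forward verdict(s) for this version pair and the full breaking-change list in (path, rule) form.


arrows below run writer -> reader for Device
forward analysis of Device with v1 as reader and v2 as writer:
  channel: paired with writer channel (Priority -> Priority; writer required)
  extras: paired with writer extras (map<string, int64> -> map<string, int64>; writer required)
  enabled: no writer match
  score: paired with writer score (float32 -> float32; writer required)
  quantity (writer side), unknown to reader
  archived (writer side), unknown to reader
  => forward verdict for Device: COMPATIBLE, no violations
the other Device changes do not affect what is asked:
  renamed field enabled to archived in record Device (alias enabled declared on the renamed field) -> inert for the asked Device verdict: nothing fires
  added field quantity to record Device: required int64, tag 14, default -7 (in v2 it sits immediately before archived) -> inert for the asked Device verdict: nothing fires

forward: COMPATIBLE []
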